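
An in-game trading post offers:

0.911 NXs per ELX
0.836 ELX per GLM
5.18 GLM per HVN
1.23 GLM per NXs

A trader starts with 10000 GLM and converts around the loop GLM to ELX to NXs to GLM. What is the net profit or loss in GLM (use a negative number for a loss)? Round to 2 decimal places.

10000 GLM × 0.836 = 8360 ELX
8360 ELX × 0.911 = 7615.96 NXs
7615.96 NXs × 1.23 = 9367.6308 GLM
Net change: 9367.6308 − 10000 = -632.3692 GLM

-632.37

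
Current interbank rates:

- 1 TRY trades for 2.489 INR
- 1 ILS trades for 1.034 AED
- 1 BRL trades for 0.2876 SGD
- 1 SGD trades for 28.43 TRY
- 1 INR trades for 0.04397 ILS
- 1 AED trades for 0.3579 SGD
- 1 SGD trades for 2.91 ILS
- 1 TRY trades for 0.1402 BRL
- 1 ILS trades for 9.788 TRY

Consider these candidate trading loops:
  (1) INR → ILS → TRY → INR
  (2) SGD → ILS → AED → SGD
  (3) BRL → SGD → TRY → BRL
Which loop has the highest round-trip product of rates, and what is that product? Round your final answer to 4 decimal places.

1.1463

(1) 0.04397 × 9.788 × 2.489 = 1.07121
(2) 2.91 × 1.034 × 0.3579 = 1.07690
(3) 0.2876 × 28.43 × 0.1402 = 1.14634
Highest is cycle (3) at 1.1463 (>1, arbitrage).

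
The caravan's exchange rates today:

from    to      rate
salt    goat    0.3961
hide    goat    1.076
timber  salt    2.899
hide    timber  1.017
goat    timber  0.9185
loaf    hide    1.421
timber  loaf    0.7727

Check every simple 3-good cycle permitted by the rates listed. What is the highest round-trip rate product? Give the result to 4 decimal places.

loaf→hide→timber→loaf: 1.421 × 1.017 × 0.7727 = 1.11667
salt→goat→timber→salt: 0.3961 × 0.9185 × 2.899 = 1.05471
Maximum is loaf→hide→timber→loaf at 1.1167; arbitrage exists.

1.1167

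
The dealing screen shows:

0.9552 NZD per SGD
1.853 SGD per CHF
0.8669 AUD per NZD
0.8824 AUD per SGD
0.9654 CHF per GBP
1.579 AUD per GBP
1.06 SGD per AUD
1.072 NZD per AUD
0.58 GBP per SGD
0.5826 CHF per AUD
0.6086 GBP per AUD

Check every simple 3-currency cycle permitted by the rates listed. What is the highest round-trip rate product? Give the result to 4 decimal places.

1.0376

GBP→CHF→SGD→GBP: 0.9654 × 1.853 × 0.58 = 1.03755
GBP→AUD→SGD→GBP: 1.579 × 1.06 × 0.58 = 0.97077
AUD→CHF→SGD→AUD: 0.5826 × 1.853 × 0.8824 = 0.95260
NZD→AUD→SGD→NZD: 0.8669 × 1.06 × 0.9552 = 0.87775
Maximum is GBP→CHF→SGD→GBP at 1.0376; arbitrage exists.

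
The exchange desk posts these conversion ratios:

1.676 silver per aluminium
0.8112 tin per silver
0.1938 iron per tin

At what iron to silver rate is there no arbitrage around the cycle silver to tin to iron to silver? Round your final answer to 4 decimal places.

6.3609

Known legs of the cycle: 0.8112 × 0.1938 = 0.15721056
For no arbitrage the full-cycle product must be 1, so the missing rate is 1 / 0.15721056 ≈ 6.360896.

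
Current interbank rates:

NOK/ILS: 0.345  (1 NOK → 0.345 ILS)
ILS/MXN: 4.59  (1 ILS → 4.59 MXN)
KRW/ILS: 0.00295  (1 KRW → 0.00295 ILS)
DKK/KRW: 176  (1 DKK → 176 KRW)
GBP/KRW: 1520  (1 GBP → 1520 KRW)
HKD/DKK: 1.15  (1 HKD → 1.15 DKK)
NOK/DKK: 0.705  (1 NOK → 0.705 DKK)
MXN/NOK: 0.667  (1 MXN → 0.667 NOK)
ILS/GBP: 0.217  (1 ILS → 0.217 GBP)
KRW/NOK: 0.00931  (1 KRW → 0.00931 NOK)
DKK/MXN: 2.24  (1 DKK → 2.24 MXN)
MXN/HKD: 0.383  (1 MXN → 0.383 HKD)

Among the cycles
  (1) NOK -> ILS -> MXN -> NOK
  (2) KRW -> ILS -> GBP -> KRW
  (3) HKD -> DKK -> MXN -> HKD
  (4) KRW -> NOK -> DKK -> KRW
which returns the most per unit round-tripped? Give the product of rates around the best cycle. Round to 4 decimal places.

(1) 0.345 × 4.59 × 0.667 = 1.05623
(2) 0.00295 × 0.217 × 1520 = 0.97303
(3) 1.15 × 2.24 × 0.383 = 0.98661
(4) 0.00931 × 0.705 × 176 = 1.15518
Highest is cycle (4) at 1.1552 (>1, arbitrage).

1.1552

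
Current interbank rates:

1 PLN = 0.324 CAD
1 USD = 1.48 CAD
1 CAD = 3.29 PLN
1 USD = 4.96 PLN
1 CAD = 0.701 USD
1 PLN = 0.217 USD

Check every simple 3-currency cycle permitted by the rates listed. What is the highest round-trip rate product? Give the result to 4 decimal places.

USD→PLN→CAD→USD: 4.96 × 0.324 × 0.701 = 1.12654
USD→CAD→PLN→USD: 1.48 × 3.29 × 0.217 = 1.05662
Maximum is USD→PLN→CAD→USD at 1.1265; arbitrage exists.

1.1265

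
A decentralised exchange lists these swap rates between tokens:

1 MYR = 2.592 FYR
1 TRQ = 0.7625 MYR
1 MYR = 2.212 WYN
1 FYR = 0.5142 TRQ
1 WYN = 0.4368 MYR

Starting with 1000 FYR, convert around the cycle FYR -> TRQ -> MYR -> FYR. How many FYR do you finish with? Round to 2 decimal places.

1000 FYR × 0.5142 = 514.2 TRQ
514.2 TRQ × 0.7625 = 392.0775 MYR
392.0775 MYR × 2.592 = 1016.26488 FYR

1016.26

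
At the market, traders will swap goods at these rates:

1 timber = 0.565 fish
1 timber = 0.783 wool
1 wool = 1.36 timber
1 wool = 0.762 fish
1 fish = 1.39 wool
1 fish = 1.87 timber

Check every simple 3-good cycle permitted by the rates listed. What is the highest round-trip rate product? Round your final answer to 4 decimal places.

1.1157

fish→timber→wool→fish: 1.87 × 0.783 × 0.762 = 1.11573
fish→wool→timber→fish: 1.39 × 1.36 × 0.565 = 1.06808
Maximum is fish→timber→wool→fish at 1.1157; arbitrage exists.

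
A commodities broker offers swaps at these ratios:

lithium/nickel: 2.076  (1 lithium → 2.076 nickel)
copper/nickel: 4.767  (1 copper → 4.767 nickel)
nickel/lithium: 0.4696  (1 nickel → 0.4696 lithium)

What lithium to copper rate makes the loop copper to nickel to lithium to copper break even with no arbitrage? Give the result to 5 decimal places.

Known legs of the cycle: 4.767 × 0.4696 = 2.2385832
For no arbitrage the full-cycle product must be 1, so the missing rate is 1 / 2.2385832 ≈ 0.4467111.

0.44671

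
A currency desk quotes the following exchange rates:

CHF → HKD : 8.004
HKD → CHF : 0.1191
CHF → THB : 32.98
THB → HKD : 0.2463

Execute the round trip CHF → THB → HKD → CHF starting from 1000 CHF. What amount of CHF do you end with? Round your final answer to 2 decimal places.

967.45

1000 CHF × 32.98 = 32980 THB
32980 THB × 0.2463 = 8122.974 HKD
8122.974 HKD × 0.1191 = 967.4462034 CHF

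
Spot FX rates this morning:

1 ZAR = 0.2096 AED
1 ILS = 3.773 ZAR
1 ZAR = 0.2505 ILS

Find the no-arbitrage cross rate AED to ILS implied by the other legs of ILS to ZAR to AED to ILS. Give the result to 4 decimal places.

Known legs of the cycle: 3.773 × 0.2096 = 0.7908208
For no arbitrage the full-cycle product must be 1, so the missing rate is 1 / 0.7908208 ≈ 1.264509.

1.2645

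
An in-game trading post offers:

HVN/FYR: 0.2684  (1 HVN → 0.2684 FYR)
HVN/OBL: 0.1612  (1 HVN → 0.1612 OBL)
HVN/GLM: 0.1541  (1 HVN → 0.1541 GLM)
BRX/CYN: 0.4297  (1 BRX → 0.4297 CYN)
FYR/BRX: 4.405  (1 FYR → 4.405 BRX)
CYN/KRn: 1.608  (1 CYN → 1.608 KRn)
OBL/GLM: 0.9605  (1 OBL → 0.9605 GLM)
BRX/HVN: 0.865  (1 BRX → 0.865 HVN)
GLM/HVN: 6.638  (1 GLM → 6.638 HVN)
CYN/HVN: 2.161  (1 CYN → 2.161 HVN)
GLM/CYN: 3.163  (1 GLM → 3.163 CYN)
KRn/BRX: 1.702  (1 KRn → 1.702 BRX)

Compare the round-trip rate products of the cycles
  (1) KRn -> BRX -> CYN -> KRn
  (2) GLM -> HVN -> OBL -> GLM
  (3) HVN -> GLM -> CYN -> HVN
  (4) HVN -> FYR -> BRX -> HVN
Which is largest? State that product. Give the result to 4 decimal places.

1.1760

(1) 1.702 × 0.4297 × 1.608 = 1.17601
(2) 6.638 × 0.1612 × 0.9605 = 1.02778
(3) 0.1541 × 3.163 × 2.161 = 1.05331
(4) 0.2684 × 4.405 × 0.865 = 1.02269
Highest is cycle (1) at 1.1760 (>1, arbitrage).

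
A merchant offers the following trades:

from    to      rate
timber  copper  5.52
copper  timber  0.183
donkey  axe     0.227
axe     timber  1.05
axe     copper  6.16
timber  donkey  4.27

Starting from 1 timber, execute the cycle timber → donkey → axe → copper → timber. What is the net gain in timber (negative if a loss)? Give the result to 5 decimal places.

0.09266

1 timber × 4.27 = 4.27 donkey
4.27 donkey × 0.227 = 0.96929 axe
0.96929 axe × 6.16 = 5.9708264 copper
5.9708264 copper × 0.183 = 1.0926612312 timber
Net change: 1.0926612312 − 1 = 0.0926612312 timber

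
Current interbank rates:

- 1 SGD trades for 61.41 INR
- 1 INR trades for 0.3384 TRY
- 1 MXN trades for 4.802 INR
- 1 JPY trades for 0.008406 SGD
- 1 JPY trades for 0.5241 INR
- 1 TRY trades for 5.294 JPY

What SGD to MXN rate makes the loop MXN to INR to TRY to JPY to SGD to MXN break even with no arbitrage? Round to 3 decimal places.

13.828

Known legs of the cycle: 4.802 × 0.3384 × 5.294 × 0.008406 = 0.0723145740956352
For no arbitrage the full-cycle product must be 1, so the missing rate is 1 / 0.0723145740956352 ≈ 13.82847.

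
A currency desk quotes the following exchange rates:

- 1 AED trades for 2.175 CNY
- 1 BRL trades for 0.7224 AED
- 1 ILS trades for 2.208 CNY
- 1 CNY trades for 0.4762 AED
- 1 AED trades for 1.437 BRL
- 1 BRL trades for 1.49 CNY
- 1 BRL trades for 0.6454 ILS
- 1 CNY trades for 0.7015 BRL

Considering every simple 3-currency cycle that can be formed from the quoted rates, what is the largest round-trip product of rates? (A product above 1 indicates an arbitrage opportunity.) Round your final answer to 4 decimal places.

1.1022

CNY→BRL→AED→CNY: 0.7015 × 0.7224 × 2.175 = 1.10221
CNY→AED→BRL→CNY: 0.4762 × 1.437 × 1.49 = 1.01961
CNY→BRL→ILS→CNY: 0.7015 × 0.6454 × 2.208 = 0.99967
Maximum is CNY→BRL→AED→CNY at 1.1022; arbitrage exists.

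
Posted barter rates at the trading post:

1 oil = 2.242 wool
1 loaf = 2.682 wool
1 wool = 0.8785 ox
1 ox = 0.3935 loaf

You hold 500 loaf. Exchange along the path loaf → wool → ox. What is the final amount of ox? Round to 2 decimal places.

500 loaf × 2.682 = 1341 wool
1341 wool × 0.8785 = 1178.0685 ox

1178.07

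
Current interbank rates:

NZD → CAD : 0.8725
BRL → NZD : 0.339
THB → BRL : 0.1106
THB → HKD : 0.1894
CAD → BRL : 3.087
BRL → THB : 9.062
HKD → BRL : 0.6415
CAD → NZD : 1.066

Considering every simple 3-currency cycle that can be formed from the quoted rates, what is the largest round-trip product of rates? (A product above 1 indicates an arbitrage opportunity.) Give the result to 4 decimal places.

1.1010

THB→HKD→BRL→THB: 0.1894 × 0.6415 × 9.062 = 1.10103
CAD→BRL→NZD→CAD: 3.087 × 0.339 × 0.8725 = 0.91307
Maximum is THB→HKD→BRL→THB at 1.1010; arbitrage exists.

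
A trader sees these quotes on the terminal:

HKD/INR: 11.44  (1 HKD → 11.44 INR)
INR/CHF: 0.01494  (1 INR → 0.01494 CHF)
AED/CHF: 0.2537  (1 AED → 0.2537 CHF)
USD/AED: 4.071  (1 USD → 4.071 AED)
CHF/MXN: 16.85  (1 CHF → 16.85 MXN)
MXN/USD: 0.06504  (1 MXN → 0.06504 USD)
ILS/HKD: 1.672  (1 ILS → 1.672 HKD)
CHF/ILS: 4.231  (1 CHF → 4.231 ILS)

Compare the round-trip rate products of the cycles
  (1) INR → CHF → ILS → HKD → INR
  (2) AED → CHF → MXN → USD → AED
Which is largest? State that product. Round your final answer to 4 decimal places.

1.2091

(1) 0.01494 × 4.231 × 1.672 × 11.44 = 1.20908
(2) 0.2537 × 16.85 × 0.06504 × 4.071 = 1.13188
Highest is cycle (1) at 1.2091 (>1, arbitrage).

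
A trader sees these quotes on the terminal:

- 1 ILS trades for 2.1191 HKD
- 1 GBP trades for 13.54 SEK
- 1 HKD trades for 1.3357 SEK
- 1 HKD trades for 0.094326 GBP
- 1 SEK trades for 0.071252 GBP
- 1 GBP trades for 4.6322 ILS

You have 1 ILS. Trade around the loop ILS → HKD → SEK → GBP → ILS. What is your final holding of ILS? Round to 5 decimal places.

1 ILS × 2.1191 = 2.1191 HKD
2.1191 HKD × 1.3357 = 2.83048187 SEK
2.83048187 SEK × 0.071252 = 0.20167749420124 GBP
0.20167749420124 GBP × 4.6322 = 0.934210488638983928 ILS

0.93421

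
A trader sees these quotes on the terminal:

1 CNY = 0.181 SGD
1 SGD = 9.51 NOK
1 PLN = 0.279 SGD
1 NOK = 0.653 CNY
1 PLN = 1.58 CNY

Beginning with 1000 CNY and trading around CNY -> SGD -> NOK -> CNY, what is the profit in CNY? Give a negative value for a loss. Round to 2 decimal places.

124.02

1000 CNY × 0.181 = 181 SGD
181 SGD × 9.51 = 1721.31 NOK
1721.31 NOK × 0.653 = 1124.01543 CNY
Net change: 1124.01543 − 1000 = 124.01543 CNY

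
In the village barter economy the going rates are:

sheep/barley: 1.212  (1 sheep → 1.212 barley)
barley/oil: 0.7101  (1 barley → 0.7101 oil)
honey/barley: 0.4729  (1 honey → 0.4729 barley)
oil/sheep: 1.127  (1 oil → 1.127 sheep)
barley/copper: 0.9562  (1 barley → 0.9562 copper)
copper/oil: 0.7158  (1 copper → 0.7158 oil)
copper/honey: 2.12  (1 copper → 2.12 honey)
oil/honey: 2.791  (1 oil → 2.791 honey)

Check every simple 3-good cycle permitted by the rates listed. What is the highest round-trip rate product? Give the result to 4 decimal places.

0.9699

sheep→barley→oil→sheep: 1.212 × 0.7101 × 1.127 = 0.96994
barley→copper→honey→barley: 0.9562 × 2.12 × 0.4729 = 0.95864
oil→honey→barley→oil: 2.791 × 0.4729 × 0.7101 = 0.93724
Maximum is sheep→barley→oil→sheep at 0.9699; no arbitrage — every cycle loses value.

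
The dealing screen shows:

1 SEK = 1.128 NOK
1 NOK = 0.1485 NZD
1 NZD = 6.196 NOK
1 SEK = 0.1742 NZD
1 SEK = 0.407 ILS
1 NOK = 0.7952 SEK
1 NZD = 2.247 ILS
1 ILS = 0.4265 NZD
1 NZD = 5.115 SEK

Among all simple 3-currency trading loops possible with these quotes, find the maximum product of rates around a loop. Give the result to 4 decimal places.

0.8879

ILS→NZD→SEK→ILS: 0.4265 × 5.115 × 0.407 = 0.88789
SEK→NZD→NOK→SEK: 0.1742 × 6.196 × 0.7952 = 0.85829
SEK→NOK→NZD→SEK: 1.128 × 0.1485 × 5.115 = 0.85680
Maximum is ILS→NZD→SEK→ILS at 0.8879; no arbitrage — every cycle loses value.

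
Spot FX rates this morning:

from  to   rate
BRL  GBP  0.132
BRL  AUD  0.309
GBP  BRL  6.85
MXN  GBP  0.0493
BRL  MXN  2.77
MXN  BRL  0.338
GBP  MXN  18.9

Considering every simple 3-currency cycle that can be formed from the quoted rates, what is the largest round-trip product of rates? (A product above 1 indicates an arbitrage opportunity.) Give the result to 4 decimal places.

GBP→BRL→MXN→GBP: 6.85 × 2.77 × 0.0493 = 0.93544
GBP→MXN→BRL→GBP: 18.9 × 0.338 × 0.132 = 0.84324
Maximum is GBP→BRL→MXN→GBP at 0.9354; no arbitrage — every cycle loses value.

0.9354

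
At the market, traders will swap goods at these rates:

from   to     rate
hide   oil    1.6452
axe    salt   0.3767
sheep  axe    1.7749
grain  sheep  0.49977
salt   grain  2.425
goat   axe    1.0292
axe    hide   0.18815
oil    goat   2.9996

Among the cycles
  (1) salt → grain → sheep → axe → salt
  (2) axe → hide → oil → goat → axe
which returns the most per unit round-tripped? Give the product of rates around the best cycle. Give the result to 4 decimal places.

0.9556

(1) 2.425 × 0.49977 × 1.7749 × 0.3767 = 0.81031
(2) 0.18815 × 1.6452 × 2.9996 × 1.0292 = 0.95562
Highest is cycle (2) at 0.9556 (≤1, no arbitrage).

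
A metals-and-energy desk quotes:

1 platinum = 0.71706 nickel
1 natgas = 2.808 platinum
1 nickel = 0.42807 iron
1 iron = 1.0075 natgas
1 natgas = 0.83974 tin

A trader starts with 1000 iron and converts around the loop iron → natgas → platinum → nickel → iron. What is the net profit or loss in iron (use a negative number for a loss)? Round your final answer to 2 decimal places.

-131.61

1000 iron × 1.0075 = 1007.5 natgas
1007.5 natgas × 2.808 = 2829.06 platinum
2829.06 platinum × 0.71706 = 2028.6057636 nickel
2028.6057636 nickel × 0.42807 = 868.385269224252 iron
Net change: 868.385269224252 − 1000 = -131.614730775748 iron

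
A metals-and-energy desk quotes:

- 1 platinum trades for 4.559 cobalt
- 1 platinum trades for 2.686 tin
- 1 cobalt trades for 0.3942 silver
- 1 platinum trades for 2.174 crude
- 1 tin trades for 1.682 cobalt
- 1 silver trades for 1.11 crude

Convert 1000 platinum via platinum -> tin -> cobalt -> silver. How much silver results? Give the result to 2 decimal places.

1000 platinum × 2.686 = 2686 tin
2686 tin × 1.682 = 4517.852 cobalt
4517.852 cobalt × 0.3942 = 1780.9372584 silver

1780.94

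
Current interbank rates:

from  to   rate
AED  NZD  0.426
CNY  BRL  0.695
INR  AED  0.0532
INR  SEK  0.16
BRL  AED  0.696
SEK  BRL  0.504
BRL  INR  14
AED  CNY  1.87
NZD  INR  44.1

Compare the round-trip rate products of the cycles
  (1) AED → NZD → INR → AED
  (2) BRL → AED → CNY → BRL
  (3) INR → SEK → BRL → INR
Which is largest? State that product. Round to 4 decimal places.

1.1290

(1) 0.426 × 44.1 × 0.0532 = 0.99945
(2) 0.696 × 1.87 × 0.695 = 0.90456
(3) 0.16 × 0.504 × 14 = 1.12896
Highest is cycle (3) at 1.1290 (>1, arbitrage).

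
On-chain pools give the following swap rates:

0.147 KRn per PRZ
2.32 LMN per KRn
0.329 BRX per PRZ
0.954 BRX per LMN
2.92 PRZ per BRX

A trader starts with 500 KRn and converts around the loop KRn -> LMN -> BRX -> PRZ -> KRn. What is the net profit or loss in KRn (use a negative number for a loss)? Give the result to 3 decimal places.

-24.986

500 KRn × 2.32 = 1160 LMN
1160 LMN × 0.954 = 1106.64 BRX
1106.64 BRX × 2.92 = 3231.3888 PRZ
3231.3888 PRZ × 0.147 = 475.0141536 KRn
Net change: 475.0141536 − 500 = -24.9858464 KRn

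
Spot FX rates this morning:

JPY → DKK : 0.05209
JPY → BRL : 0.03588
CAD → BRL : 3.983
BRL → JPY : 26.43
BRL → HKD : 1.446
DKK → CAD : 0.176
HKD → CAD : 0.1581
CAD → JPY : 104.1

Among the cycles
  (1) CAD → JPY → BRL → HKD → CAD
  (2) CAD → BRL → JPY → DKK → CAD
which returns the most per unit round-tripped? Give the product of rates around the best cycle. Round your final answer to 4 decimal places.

0.9651

(1) 104.1 × 0.03588 × 1.446 × 0.1581 = 0.85389
(2) 3.983 × 26.43 × 0.05209 × 0.176 = 0.96510
Highest is cycle (2) at 0.9651 (≤1, no arbitrage).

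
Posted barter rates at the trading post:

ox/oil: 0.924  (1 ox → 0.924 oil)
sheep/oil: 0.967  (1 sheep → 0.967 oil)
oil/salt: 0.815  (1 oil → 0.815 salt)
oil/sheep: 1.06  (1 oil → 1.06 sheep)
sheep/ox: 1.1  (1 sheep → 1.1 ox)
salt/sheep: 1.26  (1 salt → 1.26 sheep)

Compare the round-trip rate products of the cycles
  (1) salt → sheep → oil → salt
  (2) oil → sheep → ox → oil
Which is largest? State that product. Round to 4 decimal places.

(1) 1.26 × 0.967 × 0.815 = 0.99301
(2) 1.06 × 1.1 × 0.924 = 1.07738
Highest is cycle (2) at 1.0774 (>1, arbitrage).

1.0774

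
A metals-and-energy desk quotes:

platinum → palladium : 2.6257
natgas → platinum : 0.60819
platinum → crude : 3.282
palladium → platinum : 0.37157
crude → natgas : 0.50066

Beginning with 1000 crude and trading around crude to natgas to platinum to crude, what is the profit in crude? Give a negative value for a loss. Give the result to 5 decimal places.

1000 crude × 0.50066 = 500.66 natgas
500.66 natgas × 0.60819 = 304.4964054 platinum
304.4964054 platinum × 3.282 = 999.3572025228 crude
Net change: 999.3572025228 − 1000 = -0.6427974772 crude

-0.64280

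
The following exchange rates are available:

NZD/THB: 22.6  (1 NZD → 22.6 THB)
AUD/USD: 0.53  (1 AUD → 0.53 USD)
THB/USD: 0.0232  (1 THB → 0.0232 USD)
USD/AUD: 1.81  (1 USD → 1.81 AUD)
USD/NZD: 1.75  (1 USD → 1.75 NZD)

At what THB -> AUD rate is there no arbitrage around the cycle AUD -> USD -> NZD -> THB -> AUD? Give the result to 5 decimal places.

Known legs of the cycle: 0.53 × 1.75 × 22.6 = 20.9615
For no arbitrage the full-cycle product must be 1, so the missing rate is 1 / 20.9615 ≈ 0.0477065.

0.04771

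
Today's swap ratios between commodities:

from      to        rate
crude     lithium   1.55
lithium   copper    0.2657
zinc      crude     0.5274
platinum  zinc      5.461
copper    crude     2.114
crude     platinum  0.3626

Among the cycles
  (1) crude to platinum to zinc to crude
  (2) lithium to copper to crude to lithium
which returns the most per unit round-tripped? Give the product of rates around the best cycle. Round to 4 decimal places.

(1) 0.3626 × 5.461 × 0.5274 = 1.04434
(2) 0.2657 × 2.114 × 1.55 = 0.87062
Highest is cycle (1) at 1.0443 (>1, arbitrage).

1.0443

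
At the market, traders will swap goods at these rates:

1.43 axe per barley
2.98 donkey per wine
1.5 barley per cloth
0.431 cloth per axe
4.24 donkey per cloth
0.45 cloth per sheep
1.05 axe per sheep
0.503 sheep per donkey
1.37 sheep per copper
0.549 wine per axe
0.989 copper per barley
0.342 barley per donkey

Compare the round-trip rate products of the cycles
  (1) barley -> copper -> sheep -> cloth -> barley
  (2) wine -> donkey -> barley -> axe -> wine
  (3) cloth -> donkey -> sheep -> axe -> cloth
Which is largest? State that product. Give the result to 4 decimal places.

(1) 0.989 × 1.37 × 0.45 × 1.5 = 0.91458
(2) 2.98 × 0.342 × 1.43 × 0.549 = 0.80011
(3) 4.24 × 0.503 × 1.05 × 0.431 = 0.96516
Highest is cycle (3) at 0.9652 (≤1, no arbitrage).

0.9652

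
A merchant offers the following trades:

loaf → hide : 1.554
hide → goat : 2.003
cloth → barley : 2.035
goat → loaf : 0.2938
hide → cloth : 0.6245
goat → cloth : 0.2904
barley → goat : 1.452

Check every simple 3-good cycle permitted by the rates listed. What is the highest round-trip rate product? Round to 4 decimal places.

hide→goat→loaf→hide: 2.003 × 0.2938 × 1.554 = 0.91450
cloth→barley→goat→cloth: 2.035 × 1.452 × 0.2904 = 0.85808
Maximum is hide→goat→loaf→hide at 0.9145; no arbitrage — every cycle loses value.

0.9145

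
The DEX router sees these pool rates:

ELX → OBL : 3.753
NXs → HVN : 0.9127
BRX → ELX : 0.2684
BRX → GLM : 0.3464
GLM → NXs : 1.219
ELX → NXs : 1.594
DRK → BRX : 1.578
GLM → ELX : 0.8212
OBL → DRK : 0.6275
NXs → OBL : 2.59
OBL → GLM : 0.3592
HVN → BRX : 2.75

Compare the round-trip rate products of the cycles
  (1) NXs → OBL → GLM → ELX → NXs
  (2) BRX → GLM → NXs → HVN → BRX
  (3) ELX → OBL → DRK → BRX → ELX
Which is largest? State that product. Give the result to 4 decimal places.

(1) 2.59 × 0.3592 × 0.8212 × 1.594 = 1.21779
(2) 0.3464 × 1.219 × 0.9127 × 2.75 = 1.05984
(3) 3.753 × 0.6275 × 1.578 × 0.2684 = 0.99743
Highest is cycle (1) at 1.2178 (>1, arbitrage).

1.2178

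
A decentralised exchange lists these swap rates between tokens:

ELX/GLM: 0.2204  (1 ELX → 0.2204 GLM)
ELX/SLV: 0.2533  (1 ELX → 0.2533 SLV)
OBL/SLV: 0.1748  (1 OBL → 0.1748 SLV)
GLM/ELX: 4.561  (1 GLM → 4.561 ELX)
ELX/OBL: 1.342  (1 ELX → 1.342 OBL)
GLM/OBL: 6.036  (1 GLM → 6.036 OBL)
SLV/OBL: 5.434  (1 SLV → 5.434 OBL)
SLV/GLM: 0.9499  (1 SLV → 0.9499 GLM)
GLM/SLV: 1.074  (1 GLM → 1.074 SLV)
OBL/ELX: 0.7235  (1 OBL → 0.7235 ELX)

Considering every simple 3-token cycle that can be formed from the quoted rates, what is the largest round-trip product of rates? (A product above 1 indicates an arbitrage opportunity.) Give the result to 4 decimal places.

SLV→GLM→ELX→SLV: 0.9499 × 4.561 × 0.2533 = 1.09742
SLV→GLM→OBL→SLV: 0.9499 × 6.036 × 0.1748 = 1.00223
SLV→OBL→ELX→SLV: 5.434 × 0.7235 × 0.2533 = 0.99585
OBL→ELX→GLM→OBL: 0.7235 × 0.2204 × 6.036 = 0.96250
Maximum is SLV→GLM→ELX→SLV at 1.0974; arbitrage exists.

1.0974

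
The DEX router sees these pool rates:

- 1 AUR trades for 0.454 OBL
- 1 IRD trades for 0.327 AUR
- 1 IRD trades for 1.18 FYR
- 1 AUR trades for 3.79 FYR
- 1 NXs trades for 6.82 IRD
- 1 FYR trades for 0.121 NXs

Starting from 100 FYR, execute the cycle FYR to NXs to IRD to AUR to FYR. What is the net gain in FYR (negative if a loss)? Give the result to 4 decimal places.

100 FYR × 0.121 = 12.1 NXs
12.1 NXs × 6.82 = 82.522 IRD
82.522 IRD × 0.327 = 26.984694 AUR
26.984694 AUR × 3.79 = 102.27199026 FYR
Net change: 102.27199026 − 100 = 2.27199026 FYR

2.2720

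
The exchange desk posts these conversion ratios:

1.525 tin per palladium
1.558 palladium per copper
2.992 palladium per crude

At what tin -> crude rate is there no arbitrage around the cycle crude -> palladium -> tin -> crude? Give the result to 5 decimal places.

Known legs of the cycle: 2.992 × 1.525 = 4.5628
For no arbitrage the full-cycle product must be 1, so the missing rate is 1 / 4.5628 ≈ 0.2191637.

0.21916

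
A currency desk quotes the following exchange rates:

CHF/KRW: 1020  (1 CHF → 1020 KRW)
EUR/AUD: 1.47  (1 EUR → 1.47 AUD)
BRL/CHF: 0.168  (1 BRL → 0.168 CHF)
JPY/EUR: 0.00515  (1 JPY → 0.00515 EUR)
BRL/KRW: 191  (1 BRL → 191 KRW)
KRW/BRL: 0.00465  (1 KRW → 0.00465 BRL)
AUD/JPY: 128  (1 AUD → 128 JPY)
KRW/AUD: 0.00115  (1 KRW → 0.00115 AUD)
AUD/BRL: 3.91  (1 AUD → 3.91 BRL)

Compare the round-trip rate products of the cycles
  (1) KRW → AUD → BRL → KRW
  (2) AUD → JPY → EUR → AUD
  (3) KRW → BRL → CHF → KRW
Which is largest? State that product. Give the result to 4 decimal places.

0.9690

(1) 0.00115 × 3.91 × 191 = 0.85883
(2) 128 × 0.00515 × 1.47 = 0.96902
(3) 0.00465 × 0.168 × 1020 = 0.79682
Highest is cycle (2) at 0.9690 (≤1, no arbitrage).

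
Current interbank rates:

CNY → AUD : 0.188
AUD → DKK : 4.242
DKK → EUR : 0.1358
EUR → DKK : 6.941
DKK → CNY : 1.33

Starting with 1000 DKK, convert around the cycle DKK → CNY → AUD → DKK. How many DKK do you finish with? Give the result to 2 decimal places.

1000 DKK × 1.33 = 1330 CNY
1330 CNY × 0.188 = 250.04 AUD
250.04 AUD × 4.242 = 1060.66968 DKK

1060.67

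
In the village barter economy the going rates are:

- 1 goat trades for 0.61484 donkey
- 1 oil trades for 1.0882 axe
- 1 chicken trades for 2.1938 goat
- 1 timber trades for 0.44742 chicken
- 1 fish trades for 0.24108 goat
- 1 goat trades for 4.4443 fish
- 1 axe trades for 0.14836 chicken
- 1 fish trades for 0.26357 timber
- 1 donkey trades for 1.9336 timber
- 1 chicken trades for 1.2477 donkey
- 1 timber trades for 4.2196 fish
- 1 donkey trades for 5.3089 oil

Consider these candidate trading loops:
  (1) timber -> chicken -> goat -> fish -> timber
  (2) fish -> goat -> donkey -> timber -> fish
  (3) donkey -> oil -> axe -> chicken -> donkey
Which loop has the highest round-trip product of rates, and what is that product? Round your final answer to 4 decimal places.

1.2094

(1) 0.44742 × 2.1938 × 4.4443 × 0.26357 = 1.14977
(2) 0.24108 × 0.61484 × 1.9336 × 4.2196 = 1.20938
(3) 5.3089 × 1.0882 × 0.14836 × 1.2477 = 1.06940
Highest is cycle (2) at 1.2094 (>1, arbitrage).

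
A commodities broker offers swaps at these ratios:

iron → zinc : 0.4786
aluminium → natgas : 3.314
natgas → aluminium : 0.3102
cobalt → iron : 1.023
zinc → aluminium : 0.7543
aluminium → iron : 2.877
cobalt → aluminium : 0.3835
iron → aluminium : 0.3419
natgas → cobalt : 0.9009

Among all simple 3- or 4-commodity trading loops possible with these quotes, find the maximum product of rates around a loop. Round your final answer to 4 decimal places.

1.1450

cobalt→aluminium→natgas→cobalt: 0.3835 × 3.314 × 0.9009 = 1.14497
iron→aluminium→natgas→cobalt→iron: 0.3419 × 3.314 × 0.9009 × 1.023 = 1.04425
iron→zinc→aluminium→iron: 0.4786 × 0.7543 × 2.877 = 1.03862
Maximum is cobalt→aluminium→natgas→cobalt at 1.1450; arbitrage exists.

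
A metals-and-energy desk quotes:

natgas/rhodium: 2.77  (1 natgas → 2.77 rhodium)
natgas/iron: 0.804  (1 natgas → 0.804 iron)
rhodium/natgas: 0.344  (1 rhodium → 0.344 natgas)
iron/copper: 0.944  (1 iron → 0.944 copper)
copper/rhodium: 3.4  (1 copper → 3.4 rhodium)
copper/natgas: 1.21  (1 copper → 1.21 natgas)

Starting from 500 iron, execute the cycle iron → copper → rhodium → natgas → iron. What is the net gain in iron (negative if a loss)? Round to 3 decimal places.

-56.151

500 iron × 0.944 = 472 copper
472 copper × 3.4 = 1604.8 rhodium
1604.8 rhodium × 0.344 = 552.0512 natgas
552.0512 natgas × 0.804 = 443.8491648 iron
Net change: 443.8491648 − 500 = -56.1508352 iron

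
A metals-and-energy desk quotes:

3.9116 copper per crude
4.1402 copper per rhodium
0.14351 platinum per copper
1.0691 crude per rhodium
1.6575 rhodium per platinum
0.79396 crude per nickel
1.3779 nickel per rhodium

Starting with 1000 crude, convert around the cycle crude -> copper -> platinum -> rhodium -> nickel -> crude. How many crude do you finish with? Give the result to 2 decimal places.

1000 crude × 3.9116 = 3911.6 copper
3911.6 copper × 0.14351 = 561.353716 platinum
561.353716 platinum × 1.6575 = 930.44378427 rhodium
930.44378427 rhodium × 1.3779 = 1282.058490345633 nickel
1282.058490345633 nickel × 0.79396 = 1017.90315899481877668 crude

1017.90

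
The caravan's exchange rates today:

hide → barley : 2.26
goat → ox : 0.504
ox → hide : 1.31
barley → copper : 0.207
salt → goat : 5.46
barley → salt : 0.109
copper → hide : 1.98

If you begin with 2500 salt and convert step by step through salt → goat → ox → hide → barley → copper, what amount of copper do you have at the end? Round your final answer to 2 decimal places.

2500 salt × 5.46 = 13650 goat
13650 goat × 0.504 = 6879.6 ox
6879.6 ox × 1.31 = 9012.276 hide
9012.276 hide × 2.26 = 20367.74376 barley
20367.74376 barley × 0.207 = 4216.12295832 copper

4216.12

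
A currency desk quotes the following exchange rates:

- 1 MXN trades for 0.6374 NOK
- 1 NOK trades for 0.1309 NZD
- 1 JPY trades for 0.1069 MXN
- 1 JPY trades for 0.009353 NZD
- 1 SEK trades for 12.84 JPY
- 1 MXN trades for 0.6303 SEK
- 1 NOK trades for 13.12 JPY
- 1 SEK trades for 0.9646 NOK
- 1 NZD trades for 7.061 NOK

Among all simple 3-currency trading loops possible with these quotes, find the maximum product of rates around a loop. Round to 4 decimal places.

JPY→MXN→NOK→JPY: 0.1069 × 0.6374 × 13.12 = 0.89397
NZD→NOK→JPY→NZD: 7.061 × 13.12 × 0.009353 = 0.86646
SEK→JPY→MXN→SEK: 12.84 × 0.1069 × 0.6303 = 0.86515
Maximum is JPY→MXN→NOK→JPY at 0.8940; no arbitrage — every cycle loses value.

0.8940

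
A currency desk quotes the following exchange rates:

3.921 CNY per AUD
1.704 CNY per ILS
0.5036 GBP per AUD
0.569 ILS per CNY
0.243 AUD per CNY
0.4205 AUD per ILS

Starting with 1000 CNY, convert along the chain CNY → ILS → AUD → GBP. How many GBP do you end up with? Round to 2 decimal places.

120.49

1000 CNY × 0.569 = 569 ILS
569 ILS × 0.4205 = 239.2645 AUD
239.2645 AUD × 0.5036 = 120.4936022 GBP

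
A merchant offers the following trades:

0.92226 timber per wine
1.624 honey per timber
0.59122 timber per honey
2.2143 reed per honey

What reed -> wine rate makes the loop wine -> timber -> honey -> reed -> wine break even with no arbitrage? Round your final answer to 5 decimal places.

Known legs of the cycle: 0.92226 × 1.624 × 2.2143 = 3.316468356432
For no arbitrage the full-cycle product must be 1, so the missing rate is 1 / 3.316468356432 ≈ 0.3015256.

0.30153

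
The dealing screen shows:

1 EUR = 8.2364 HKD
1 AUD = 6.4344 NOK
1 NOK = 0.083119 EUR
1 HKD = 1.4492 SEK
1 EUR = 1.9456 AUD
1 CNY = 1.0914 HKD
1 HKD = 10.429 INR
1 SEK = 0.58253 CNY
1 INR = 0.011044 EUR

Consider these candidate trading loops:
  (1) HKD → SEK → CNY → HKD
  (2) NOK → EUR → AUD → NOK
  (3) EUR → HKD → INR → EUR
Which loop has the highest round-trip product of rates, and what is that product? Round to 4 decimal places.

1.0405

(1) 1.4492 × 0.58253 × 1.0914 = 0.92136
(2) 0.083119 × 1.9456 × 6.4344 = 1.04055
(3) 8.2364 × 10.429 × 0.011044 = 0.94865
Highest is cycle (2) at 1.0405 (>1, arbitrage).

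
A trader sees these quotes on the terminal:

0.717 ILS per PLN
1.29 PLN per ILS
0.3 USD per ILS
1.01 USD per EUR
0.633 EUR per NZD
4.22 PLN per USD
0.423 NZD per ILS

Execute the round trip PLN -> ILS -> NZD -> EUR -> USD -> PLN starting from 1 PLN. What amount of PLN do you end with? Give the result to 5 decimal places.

0.81827

1 PLN × 0.717 = 0.717 ILS
0.717 ILS × 0.423 = 0.303291 NZD
0.303291 NZD × 0.633 = 0.191983203 EUR
0.191983203 EUR × 1.01 = 0.19390303503 USD
0.19390303503 USD × 4.22 = 0.8182708078266 PLN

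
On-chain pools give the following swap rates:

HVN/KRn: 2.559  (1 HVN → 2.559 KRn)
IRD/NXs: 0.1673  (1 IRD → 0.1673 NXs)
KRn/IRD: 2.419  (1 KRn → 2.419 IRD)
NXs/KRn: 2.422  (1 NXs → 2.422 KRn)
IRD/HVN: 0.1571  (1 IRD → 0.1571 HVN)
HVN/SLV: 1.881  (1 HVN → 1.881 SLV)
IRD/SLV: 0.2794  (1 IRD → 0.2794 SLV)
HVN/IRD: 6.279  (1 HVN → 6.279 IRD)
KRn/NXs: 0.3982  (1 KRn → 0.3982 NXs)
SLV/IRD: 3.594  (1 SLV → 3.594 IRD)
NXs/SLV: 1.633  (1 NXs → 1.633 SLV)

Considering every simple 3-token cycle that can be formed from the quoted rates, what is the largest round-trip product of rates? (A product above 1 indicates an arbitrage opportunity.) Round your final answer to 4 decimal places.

HVN→SLV→IRD→HVN: 1.881 × 3.594 × 0.1571 = 1.06205
SLV→IRD→NXs→SLV: 3.594 × 0.1673 × 1.633 = 0.98188
IRD→NXs→KRn→IRD: 0.1673 × 2.422 × 2.419 = 0.98018
HVN→KRn→IRD→HVN: 2.559 × 2.419 × 0.1571 = 0.97248
Maximum is HVN→SLV→IRD→HVN at 1.0620; arbitrage exists.

1.0620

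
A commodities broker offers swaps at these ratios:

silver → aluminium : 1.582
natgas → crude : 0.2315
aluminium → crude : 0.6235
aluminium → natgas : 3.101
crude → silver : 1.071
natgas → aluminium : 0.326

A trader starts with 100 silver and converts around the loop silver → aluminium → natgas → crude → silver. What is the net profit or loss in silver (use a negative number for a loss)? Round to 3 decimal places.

21.632

100 silver × 1.582 = 158.2 aluminium
158.2 aluminium × 3.101 = 490.5782 natgas
490.5782 natgas × 0.2315 = 113.5688533 crude
113.5688533 crude × 1.071 = 121.6322418843 silver
Net change: 121.6322418843 − 100 = 21.6322418843 silver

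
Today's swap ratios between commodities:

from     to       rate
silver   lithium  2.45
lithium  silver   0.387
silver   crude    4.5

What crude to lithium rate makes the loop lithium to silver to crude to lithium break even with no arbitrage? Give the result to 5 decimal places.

Known legs of the cycle: 0.387 × 4.5 = 1.7415
For no arbitrage the full-cycle product must be 1, so the missing rate is 1 / 1.7415 ≈ 0.5742176.

0.57422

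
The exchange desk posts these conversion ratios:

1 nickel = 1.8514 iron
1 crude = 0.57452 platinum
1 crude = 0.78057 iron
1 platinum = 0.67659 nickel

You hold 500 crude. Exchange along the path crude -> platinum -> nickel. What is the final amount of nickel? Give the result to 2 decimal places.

500 crude × 0.57452 = 287.26 platinum
287.26 platinum × 0.67659 = 194.3572434 nickel

194.36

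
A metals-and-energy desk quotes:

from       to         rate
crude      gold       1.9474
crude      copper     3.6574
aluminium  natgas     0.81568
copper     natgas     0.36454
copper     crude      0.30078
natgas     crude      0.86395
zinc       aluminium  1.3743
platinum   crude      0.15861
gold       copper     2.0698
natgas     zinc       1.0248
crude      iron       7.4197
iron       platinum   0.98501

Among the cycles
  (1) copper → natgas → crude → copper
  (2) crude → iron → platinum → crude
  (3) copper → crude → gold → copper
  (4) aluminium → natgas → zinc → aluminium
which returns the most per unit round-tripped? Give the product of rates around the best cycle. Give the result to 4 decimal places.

1.2124

(1) 0.36454 × 0.86395 × 3.6574 = 1.15188
(2) 7.4197 × 0.98501 × 0.15861 = 1.15920
(3) 0.30078 × 1.9474 × 2.0698 = 1.21236
(4) 0.81568 × 1.0248 × 1.3743 = 1.14879
Highest is cycle (3) at 1.2124 (>1, arbitrage).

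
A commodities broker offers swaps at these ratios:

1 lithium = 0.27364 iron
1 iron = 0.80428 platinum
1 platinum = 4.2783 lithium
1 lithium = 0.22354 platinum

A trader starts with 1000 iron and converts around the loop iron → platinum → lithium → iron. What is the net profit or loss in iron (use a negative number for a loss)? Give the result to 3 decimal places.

1000 iron × 0.80428 = 804.28 platinum
804.28 platinum × 4.2783 = 3440.951124 lithium
3440.951124 lithium × 0.27364 = 941.58186557136 iron
Net change: 941.58186557136 − 1000 = -58.41813442864 iron

-58.418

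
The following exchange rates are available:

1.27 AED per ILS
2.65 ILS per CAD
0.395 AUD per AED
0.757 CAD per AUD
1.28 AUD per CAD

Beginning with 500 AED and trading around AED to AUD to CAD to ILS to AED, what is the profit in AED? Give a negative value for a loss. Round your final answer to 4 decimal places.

3.1675

500 AED × 0.395 = 197.5 AUD
197.5 AUD × 0.757 = 149.5075 CAD
149.5075 CAD × 2.65 = 396.194875 ILS
396.194875 ILS × 1.27 = 503.16749125 AED
Net change: 503.16749125 − 500 = 3.16749125 AED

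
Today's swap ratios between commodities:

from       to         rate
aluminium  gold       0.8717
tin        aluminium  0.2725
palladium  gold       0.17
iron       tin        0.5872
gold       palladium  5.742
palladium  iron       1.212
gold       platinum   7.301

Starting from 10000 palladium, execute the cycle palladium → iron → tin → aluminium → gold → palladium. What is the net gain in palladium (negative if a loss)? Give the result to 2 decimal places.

10000 palladium × 1.212 = 12120 iron
12120 iron × 0.5872 = 7116.864 tin
7116.864 tin × 0.2725 = 1939.34544 aluminium
1939.34544 aluminium × 0.8717 = 1690.527420048 gold
1690.527420048 gold × 5.742 = 9707.008445915616 palladium
Net change: 9707.008445915616 − 10000 = -292.991554084384 palladium

-292.99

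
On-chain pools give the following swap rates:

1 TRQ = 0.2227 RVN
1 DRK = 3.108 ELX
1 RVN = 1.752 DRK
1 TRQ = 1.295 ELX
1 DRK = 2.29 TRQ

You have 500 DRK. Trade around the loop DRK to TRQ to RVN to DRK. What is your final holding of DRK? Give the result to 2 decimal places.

446.75

500 DRK × 2.29 = 1145 TRQ
1145 TRQ × 0.2227 = 254.9915 RVN
254.9915 RVN × 1.752 = 446.745108 DRK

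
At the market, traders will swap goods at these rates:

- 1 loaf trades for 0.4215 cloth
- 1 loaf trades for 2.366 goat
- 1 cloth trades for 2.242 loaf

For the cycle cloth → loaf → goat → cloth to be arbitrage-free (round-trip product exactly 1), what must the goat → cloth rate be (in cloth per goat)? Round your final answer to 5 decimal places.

Known legs of the cycle: 2.242 × 2.366 = 5.304572
For no arbitrage the full-cycle product must be 1, so the missing rate is 1 / 5.304572 ≈ 0.1885166.

0.18852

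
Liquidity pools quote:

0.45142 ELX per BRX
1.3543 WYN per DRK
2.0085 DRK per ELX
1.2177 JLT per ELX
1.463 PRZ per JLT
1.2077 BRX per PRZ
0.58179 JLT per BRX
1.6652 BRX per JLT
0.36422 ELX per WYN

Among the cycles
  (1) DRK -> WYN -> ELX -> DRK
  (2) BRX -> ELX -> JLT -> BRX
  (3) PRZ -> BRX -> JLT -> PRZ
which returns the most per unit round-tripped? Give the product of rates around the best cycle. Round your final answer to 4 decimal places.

1.0279

(1) 1.3543 × 0.36422 × 2.0085 = 0.99072
(2) 0.45142 × 1.2177 × 1.6652 = 0.91535
(3) 1.2077 × 0.58179 × 1.463 = 1.02794
Highest is cycle (3) at 1.0279 (>1, arbitrage).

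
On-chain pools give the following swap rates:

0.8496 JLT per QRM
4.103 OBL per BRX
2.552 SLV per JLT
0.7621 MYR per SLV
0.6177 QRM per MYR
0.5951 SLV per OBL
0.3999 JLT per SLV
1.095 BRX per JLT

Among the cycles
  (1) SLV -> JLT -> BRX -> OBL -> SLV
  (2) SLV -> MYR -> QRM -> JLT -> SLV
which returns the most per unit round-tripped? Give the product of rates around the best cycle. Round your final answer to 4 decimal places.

1.0692

(1) 0.3999 × 1.095 × 4.103 × 0.5951 = 1.06920
(2) 0.7621 × 0.6177 × 0.8496 × 2.552 = 1.02067
Highest is cycle (1) at 1.0692 (>1, arbitrage).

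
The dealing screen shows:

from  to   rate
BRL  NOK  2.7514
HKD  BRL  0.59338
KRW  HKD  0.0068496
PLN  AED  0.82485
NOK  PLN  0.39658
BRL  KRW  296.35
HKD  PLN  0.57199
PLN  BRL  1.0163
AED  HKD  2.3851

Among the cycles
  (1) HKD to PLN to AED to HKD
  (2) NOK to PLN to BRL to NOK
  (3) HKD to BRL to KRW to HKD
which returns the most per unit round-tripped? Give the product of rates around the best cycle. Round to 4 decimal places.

1.2045

(1) 0.57199 × 0.82485 × 2.3851 = 1.12530
(2) 0.39658 × 1.0163 × 2.7514 = 1.10894
(3) 0.59338 × 296.35 × 0.0068496 = 1.20449
Highest is cycle (3) at 1.2045 (>1, arbitrage).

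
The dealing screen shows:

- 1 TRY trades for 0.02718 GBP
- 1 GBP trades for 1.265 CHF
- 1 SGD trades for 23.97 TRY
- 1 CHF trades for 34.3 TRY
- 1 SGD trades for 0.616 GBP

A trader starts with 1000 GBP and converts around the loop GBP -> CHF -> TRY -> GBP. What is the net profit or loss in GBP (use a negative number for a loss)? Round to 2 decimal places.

179.33

1000 GBP × 1.265 = 1265 CHF
1265 CHF × 34.3 = 43389.5 TRY
43389.5 TRY × 0.02718 = 1179.32661 GBP
Net change: 1179.32661 − 1000 = 179.32661 GBP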